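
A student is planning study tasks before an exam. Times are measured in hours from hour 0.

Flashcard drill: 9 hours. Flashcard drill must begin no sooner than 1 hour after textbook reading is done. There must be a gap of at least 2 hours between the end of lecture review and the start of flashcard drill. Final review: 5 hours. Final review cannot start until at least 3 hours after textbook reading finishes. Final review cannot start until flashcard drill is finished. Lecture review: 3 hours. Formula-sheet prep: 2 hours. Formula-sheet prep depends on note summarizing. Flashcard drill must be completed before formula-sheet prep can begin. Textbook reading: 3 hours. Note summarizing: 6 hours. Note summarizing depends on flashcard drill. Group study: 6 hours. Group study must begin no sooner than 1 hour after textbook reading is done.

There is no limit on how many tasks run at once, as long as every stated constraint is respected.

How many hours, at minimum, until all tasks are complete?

22

Lecture review can start immediately at hour 0; it finishes at hour 3.
Nothing blocks textbook reading, so it runs from hour 0 to hour 3.
After textbook reading (finishes hour 3, plus 1-hour gap → hour 4), group study can start at hour 4 and finishes at hour 10.
Flashcard drill has to wait for textbook reading (finishes hour 3, plus 1-hour gap → hour 4); lecture review (finishes hour 3, plus 2-hour gap → hour 5). The latest of these is hour 5, so flashcard drill runs hour 5 to 5 + 9 = hour 14.
For final review: textbook reading (finishes hour 3, plus 3-hour gap → hour 6); flashcard drill (finishes hour 14). Taking the maximum gives a start of hour 14, and it finishes at 14 + 5 = hour 19.
Note summarizing waits on flashcard drill (finishes hour 14), so it starts at hour 14 and finishes at 14 + 6 = hour 20.
Formula-sheet prep cannot start until note summarizing (finishes hour 20); flashcard drill (finishes hour 14). The controlling bound is hour 20, so formula-sheet prep finishes at 20 + 2 = hour 22.
All tasks are finished once the last one completes. Finish times: Textbook reading at 3, Lecture review at 3, Flashcard drill at 14, Group study at 10, Note summarizing at 20, Formula-sheet prep at 22, Final review at 19. The latest is hour 22.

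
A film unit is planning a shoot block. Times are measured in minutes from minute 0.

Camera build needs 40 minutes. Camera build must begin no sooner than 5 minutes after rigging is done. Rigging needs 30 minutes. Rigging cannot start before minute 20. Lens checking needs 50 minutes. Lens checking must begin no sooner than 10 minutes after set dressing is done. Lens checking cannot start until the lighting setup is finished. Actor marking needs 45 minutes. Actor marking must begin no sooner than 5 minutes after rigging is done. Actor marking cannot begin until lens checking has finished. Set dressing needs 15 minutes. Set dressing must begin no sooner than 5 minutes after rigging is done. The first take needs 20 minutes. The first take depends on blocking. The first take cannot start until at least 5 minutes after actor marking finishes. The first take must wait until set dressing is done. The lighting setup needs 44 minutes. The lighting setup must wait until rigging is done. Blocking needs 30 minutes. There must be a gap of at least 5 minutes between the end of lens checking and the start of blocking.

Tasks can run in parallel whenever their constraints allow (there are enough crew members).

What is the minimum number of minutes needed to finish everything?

After its own release at minute 20, rigging can start at minute 20 and finishes at minute 50.
Camera build waits on rigging (finishes minute 50, plus 5-minute gap → minute 55), so it starts at minute 55 and finishes at 55 + 40 = minute 95.
The lighting setup waits on rigging (finishes minute 50), so it starts at minute 50 and finishes at 50 + 44 = minute 94.
After rigging (finishes minute 50, plus 5-minute gap → minute 55), set dressing can start at minute 55 and finishes at minute 70.
Lens checking needs all of set dressing (finishes minute 70, plus 10-minute gap → minute 80); the lighting setup (finishes minute 94). That puts its earliest start at minute 94; it finishes at 94 + 50 = minute 144.
Actor marking has to wait for rigging (finishes minute 50, plus 5-minute gap → minute 55); lens checking (finishes minute 144). The latest of these is minute 144, so actor marking runs minute 144 to 144 + 45 = minute 189.
After lens checking (finishes minute 144, plus 5-minute gap → minute 149), blocking can start at minute 149 and finishes at minute 179.
The first take needs all of blocking (finishes minute 179); actor marking (finishes minute 189, plus 5-minute gap → minute 194); set dressing (finishes minute 70). That puts its earliest start at minute 194; it finishes at 194 + 20 = minute 214.
All tasks are finished once the last one completes. Finish times: Rigging at 50, Set dressing at 70, The lighting setup at 94, Camera build at 95, Lens checking at 144, Blocking at 179, Actor marking at 189, The first take at 214. The latest is minute 214.

214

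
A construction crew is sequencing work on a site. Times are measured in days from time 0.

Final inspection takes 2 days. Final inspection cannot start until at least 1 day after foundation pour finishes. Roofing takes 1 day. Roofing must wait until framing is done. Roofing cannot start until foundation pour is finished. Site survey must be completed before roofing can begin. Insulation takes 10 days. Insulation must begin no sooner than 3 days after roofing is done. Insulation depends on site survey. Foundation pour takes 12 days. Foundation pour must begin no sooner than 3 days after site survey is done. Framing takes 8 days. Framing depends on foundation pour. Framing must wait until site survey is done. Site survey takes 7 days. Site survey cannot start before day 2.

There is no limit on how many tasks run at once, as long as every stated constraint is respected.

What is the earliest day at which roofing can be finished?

After its own release at day 2, site survey can start at day 2 and finishes at day 9.
Foundation pour cannot begin until site survey (finishes day 9, plus 3-day gap → day 12). It runs from day 12 to 12 + 12 = day 24.
Framing cannot start until foundation pour (finishes day 24); site survey (finishes day 9). The controlling bound is day 24, so framing finishes at 24 + 8 = day 32.
For roofing: framing (finishes day 32); foundation pour (finishes day 24); site survey (finishes day 9). Taking the maximum gives a start of day 32, and it finishes at 32 + 1 = day 33.

33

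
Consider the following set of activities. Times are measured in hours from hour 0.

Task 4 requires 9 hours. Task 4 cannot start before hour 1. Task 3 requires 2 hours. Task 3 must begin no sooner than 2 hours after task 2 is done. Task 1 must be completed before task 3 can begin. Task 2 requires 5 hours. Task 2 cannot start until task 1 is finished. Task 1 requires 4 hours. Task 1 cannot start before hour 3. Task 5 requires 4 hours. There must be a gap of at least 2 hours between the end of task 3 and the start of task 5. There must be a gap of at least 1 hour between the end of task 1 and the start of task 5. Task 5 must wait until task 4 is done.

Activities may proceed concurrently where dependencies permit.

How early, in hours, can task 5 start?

18

Task 4 cannot begin until its own release at hour 1. It runs from hour 1 to 1 + 9 = hour 10.
After its own release at hour 3, task 1 can start at hour 3 and finishes at hour 7.
Task 2 waits on task 1 (finishes hour 7), so it starts at hour 7 and finishes at 7 + 5 = hour 12.
Task 3 needs all of task 2 (finishes hour 12, plus 2-hour gap → hour 14); task 1 (finishes hour 7). That puts its earliest start at hour 14; it finishes at 14 + 2 = hour 16.
Task 5 waits on task 3 (finishes hour 16, plus 2-hour gap → hour 18); task 1 (finishes hour 7, plus 1-hour gap → hour 8); task 4 (finishes hour 10). The latest of these is hour 18, which is the earliest task 5 can start.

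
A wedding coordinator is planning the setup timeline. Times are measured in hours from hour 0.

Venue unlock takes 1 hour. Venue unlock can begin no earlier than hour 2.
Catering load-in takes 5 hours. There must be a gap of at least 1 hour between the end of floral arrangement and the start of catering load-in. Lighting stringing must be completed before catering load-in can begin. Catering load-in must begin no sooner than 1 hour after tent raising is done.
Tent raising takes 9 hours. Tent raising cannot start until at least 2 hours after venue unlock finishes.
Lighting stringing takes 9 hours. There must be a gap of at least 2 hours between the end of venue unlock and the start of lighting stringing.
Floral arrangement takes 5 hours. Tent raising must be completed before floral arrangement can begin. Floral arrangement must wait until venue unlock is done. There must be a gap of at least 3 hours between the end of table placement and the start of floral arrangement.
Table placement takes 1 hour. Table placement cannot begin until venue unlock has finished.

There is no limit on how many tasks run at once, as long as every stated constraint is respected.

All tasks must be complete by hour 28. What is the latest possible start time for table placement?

Catering load-in has no dependents, so it just needs to finish by hour 28. Starting by 28 − 5 = hour 23 achieves that.
Floral arrangement has to be done before catering load-in (must start by hour 23, minus 1-hour gap → hour 22). That means finishing by hour 22, i.e. starting by 22 − 5 = hour 17.
Table placement must finish before floral arrangement (must start by hour 17, minus 3-hour gap → hour 14). With a 1-hour duration, table placement must start by 14 − 1 = hour 13.

13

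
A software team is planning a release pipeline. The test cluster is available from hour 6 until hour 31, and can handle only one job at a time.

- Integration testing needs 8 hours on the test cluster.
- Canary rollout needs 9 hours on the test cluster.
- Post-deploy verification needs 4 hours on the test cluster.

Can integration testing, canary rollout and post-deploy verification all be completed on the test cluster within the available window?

Yes

The test cluster window is 31 − 6 = 25 hours.
Running back to back, the jobs need 8 + 9 + 4 = 21 hours on the test cluster.
Since 21 ≤ 25, they fit within the window.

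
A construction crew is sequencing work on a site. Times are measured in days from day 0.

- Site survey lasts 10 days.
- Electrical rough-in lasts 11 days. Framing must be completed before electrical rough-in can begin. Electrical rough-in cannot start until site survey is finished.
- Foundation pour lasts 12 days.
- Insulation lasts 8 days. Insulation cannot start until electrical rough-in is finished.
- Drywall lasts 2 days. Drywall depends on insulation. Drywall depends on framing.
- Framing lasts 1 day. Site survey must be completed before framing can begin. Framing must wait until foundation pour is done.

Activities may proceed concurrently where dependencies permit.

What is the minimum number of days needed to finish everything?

34

Foundation pour has no prerequisites, so it starts at day 0 and finishes at day 12.
Nothing blocks site survey, so it runs from day 0 to day 10.
For framing: site survey (finishes day 10); foundation pour (finishes day 12). Taking the maximum gives a start of day 12, and it finishes at 12 + 1 = day 13.
Electrical rough-in needs all of framing (finishes day 13); site survey (finishes day 10). That puts its earliest start at day 13; it finishes at 13 + 11 = day 24.
Insulation cannot begin until electrical rough-in (finishes day 24). It runs from day 24 to 24 + 8 = day 32.
For drywall: insulation (finishes day 32); framing (finishes day 13). Taking the maximum gives a start of day 32, and it finishes at 32 + 2 = day 34.
All tasks are finished once the last one completes. Finish times: Site survey at 10, Foundation pour at 12, Framing at 13, Electrical rough-in at 24, Insulation at 32, Drywall at 34. The latest is day 34.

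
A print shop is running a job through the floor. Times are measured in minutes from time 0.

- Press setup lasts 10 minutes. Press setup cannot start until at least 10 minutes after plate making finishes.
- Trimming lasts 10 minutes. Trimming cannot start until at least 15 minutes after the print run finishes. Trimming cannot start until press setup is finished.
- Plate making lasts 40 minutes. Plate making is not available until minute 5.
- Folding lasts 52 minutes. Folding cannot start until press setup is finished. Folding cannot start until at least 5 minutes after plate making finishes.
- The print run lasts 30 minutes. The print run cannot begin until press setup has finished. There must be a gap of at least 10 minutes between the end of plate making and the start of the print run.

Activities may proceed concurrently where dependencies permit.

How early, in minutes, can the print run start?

65

Plate making cannot begin until its own release at minute 5. It runs from minute 5 to 5 + 40 = minute 45.
After plate making (finishes minute 45, plus 10-minute gap → minute 55), press setup can start at minute 55 and finishes at minute 65.
The print run waits on press setup (finishes minute 65); plate making (finishes minute 45, plus 10-minute gap → minute 55). The latest of these is minute 65, which is the earliest the print run can start.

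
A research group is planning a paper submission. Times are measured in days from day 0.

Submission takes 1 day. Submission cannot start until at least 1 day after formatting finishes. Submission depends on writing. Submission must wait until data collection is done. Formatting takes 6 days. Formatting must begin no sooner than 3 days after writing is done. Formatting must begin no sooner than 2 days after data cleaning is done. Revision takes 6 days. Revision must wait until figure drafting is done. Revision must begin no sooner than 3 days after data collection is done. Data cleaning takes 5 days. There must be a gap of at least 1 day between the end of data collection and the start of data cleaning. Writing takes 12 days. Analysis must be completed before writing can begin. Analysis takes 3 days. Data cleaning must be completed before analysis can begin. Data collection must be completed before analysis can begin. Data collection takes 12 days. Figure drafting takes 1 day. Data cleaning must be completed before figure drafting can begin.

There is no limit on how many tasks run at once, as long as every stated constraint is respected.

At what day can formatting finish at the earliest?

Data collection can start immediately at day 0; it finishes at day 12.
After data collection (finishes day 12, plus 1-day gap → day 13), data cleaning can start at day 13 and finishes at day 18.
Analysis needs all of data cleaning (finishes day 18); data collection (finishes day 12). That puts its earliest start at day 18; it finishes at 18 + 3 = day 21.
Writing waits on analysis (finishes day 21), so it starts at day 21 and finishes at 21 + 12 = day 33.
Formatting needs all of writing (finishes day 33, plus 3-day gap → day 36); data cleaning (finishes day 18, plus 2-day gap → day 20). That puts its earliest start at day 36; it finishes at 36 + 6 = day 42.

42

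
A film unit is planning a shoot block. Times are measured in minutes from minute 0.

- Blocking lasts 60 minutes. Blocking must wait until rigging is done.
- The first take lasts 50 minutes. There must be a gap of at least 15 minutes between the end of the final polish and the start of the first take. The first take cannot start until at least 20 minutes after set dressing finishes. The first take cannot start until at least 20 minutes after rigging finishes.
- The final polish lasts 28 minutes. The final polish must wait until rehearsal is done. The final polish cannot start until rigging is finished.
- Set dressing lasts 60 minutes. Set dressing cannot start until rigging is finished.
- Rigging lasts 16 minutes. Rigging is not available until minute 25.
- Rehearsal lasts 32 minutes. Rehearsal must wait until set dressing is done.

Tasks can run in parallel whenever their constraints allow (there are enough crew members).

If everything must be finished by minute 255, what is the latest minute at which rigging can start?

To finish by minute 255, the first take (duration 50) must start no later than minute 205.
The final polish must finish before the first take (must start by minute 205, minus 15-minute gap → minute 190). With a 28-minute duration, the final polish must start by 190 − 28 = minute 162.
Rehearsal feeds into the final polish (must start by minute 162); so rehearsal must finish by minute 162 and therefore start by minute 130.
For set dressing: rehearsal (must start by minute 130); the first take (must start by minute 205, minus 20-minute gap → minute 185). The most restrictive is minute 130; with a 60-minute duration, set dressing must start by minute 70.
To finish by minute 255, blocking (duration 60) must start no later than minute 195.
Rigging has several dependents: set dressing (must start by minute 70); blocking (must start by minute 195); the final polish (must start by minute 162); the first take (must start by minute 205, minus 20-minute gap → minute 185). The earliest of those limits is minute 70, so rigging must start by 70 − 16 = minute 54.

54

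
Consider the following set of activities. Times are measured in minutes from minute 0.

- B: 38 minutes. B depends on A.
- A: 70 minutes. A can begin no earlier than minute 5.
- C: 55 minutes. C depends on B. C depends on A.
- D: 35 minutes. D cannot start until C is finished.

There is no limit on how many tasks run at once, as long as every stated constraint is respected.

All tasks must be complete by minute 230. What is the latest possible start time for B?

102

D must finish by minute 230; it takes 35 minutes, so it must start by 230 − 35 = minute 195.
C feeds into D (must start by minute 195); so C must finish by minute 195 and therefore start by minute 140.
B must finish before C (must start by minute 140). With a 38-minute duration, B must start by 140 − 38 = minute 102.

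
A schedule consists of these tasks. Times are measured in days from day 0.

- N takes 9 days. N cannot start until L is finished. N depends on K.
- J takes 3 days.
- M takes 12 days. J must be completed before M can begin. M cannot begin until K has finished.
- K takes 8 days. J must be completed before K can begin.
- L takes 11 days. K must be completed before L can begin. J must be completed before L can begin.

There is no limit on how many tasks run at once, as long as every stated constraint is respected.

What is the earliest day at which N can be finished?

31

J can start immediately at day 0; it finishes at day 3.
K waits on J (finishes day 3), so it starts at day 3 and finishes at 3 + 8 = day 11.
L needs all of K (finishes day 11); J (finishes day 3). That puts its earliest start at day 11; it finishes at 11 + 11 = day 22.
N cannot start until L (finishes day 22); K (finishes day 11). The controlling bound is day 22, so N finishes at 22 + 9 = day 31.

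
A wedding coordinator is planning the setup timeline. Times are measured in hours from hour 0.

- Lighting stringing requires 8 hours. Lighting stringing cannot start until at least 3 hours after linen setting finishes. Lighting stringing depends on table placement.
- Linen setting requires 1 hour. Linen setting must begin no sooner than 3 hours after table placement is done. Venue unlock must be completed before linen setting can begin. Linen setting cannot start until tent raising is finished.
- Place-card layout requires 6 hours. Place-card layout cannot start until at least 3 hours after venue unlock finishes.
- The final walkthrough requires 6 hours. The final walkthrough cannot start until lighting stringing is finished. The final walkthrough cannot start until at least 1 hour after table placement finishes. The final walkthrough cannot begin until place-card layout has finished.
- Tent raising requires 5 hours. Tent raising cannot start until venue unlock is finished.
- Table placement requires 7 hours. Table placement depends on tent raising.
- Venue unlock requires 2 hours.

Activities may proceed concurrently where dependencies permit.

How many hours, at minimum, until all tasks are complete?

Venue unlock can start immediately at hour 0; it finishes at hour 2.
Place-card layout waits on venue unlock (finishes hour 2, plus 3-hour gap → hour 5), so it starts at hour 5 and finishes at 5 + 6 = hour 11.
Tent raising waits on venue unlock (finishes hour 2), so it starts at hour 2 and finishes at 2 + 5 = hour 7.
After tent raising (finishes hour 7), table placement can start at hour 7 and finishes at hour 14.
Linen setting needs all of table placement (finishes hour 14, plus 3-hour gap → hour 17); venue unlock (finishes hour 2); tent raising (finishes hour 7). That puts its earliest start at hour 17; it finishes at 17 + 1 = hour 18.
Lighting stringing needs all of linen setting (finishes hour 18, plus 3-hour gap → hour 21); table placement (finishes hour 14). That puts its earliest start at hour 21; it finishes at 21 + 8 = hour 29.
For the final walkthrough: lighting stringing (finishes hour 29); table placement (finishes hour 14, plus 1-hour gap → hour 15); place-card layout (finishes hour 11). Taking the maximum gives a start of hour 29, and it finishes at 29 + 6 = hour 35.
All tasks are finished once the last one completes. Finish times: Venue unlock at 2, Tent raising at 7, Table placement at 14, Linen setting at 18, Lighting stringing at 29, Place-card layout at 11, The final walkthrough at 35. The latest is hour 35.

35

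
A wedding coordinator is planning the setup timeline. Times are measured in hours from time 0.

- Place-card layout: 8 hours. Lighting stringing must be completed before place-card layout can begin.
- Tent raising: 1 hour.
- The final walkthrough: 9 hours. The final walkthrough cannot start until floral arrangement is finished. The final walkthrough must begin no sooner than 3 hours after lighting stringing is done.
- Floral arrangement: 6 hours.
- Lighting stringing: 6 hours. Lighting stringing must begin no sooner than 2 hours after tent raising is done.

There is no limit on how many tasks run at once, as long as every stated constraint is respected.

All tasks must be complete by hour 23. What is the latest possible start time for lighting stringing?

5

To finish by hour 23, place-card layout (duration 8) must start no later than hour 15.
The final walkthrough has no dependents, so it just needs to finish by hour 23. Starting by 23 − 9 = hour 14 achieves that.
For lighting stringing: place-card layout (must start by hour 15); the final walkthrough (must start by hour 14, minus 3-hour gap → hour 11). The most restrictive is hour 11; with a 6-hour duration, lighting stringing must start by hour 5.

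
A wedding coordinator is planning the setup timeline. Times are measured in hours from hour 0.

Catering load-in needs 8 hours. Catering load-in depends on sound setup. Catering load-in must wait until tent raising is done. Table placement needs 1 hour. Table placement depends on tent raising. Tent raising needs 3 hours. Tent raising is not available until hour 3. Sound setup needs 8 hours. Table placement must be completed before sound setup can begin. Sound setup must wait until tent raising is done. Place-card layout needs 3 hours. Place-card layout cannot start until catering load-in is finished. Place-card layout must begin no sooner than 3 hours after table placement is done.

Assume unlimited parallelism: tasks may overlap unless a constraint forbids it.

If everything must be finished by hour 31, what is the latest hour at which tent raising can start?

Nothing follows place-card layout; the deadline of hour 31 is its only limit. It must start by 31 − 3 = hour 28.
Since place-card layout (must start by hour 28) depends on it, catering load-in must finish by hour 28. Backing off its 8-hour duration gives a latest start of hour 20.
Sound setup feeds into catering load-in (must start by hour 20); so sound setup must finish by hour 20 and therefore start by hour 12.
Table placement feeds sound setup (must start by hour 12); place-card layout (must start by hour 28, minus 3-hour gap → hour 25). Taking the minimum, table placement must finish by hour 12 and start by 12 − 1 = hour 11.
Tent raising must finish in time for table placement (must start by hour 11); sound setup (must start by hour 12); catering load-in (must start by hour 20). The tightest is hour 11, so tent raising must start by 11 − 3 = hour 8.

8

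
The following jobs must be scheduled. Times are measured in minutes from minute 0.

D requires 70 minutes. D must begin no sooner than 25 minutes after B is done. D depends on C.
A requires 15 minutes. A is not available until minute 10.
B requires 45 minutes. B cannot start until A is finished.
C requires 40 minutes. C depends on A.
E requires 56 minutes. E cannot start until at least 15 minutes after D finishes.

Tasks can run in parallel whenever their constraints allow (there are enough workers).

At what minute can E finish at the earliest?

236

After its own release at minute 10, A can start at minute 10 and finishes at minute 25.
C waits on A (finishes minute 25), so it starts at minute 25 and finishes at 25 + 40 = minute 65.
After A (finishes minute 25), B can start at minute 25 and finishes at minute 70.
D has to wait for B (finishes minute 70, plus 25-minute gap → minute 95); C (finishes minute 65). The latest of these is minute 95, so D runs minute 95 to 95 + 70 = minute 165.
E waits on D (finishes minute 165, plus 15-minute gap → minute 180), so it starts at minute 180 and finishes at 180 + 56 = minute 236.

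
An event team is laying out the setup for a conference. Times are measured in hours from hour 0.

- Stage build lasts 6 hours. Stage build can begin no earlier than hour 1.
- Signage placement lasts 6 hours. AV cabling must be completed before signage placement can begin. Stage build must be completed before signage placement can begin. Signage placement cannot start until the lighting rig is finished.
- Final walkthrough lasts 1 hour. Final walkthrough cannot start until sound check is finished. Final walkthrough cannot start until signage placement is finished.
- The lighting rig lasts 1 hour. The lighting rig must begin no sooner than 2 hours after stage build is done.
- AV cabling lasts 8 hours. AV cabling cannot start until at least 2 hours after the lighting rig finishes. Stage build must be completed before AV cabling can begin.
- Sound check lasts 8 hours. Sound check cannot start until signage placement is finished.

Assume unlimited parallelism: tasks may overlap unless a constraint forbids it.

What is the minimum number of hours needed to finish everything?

Stage build waits on its own release at hour 1, so it starts at hour 1 and finishes at 1 + 6 = hour 7.
The lighting rig waits on stage build (finishes hour 7, plus 2-hour gap → hour 9), so it starts at hour 9 and finishes at 9 + 1 = hour 10.
For AV cabling: the lighting rig (finishes hour 10, plus 2-hour gap → hour 12); stage build (finishes hour 7). Taking the maximum gives a start of hour 12, and it finishes at 12 + 8 = hour 20.
For signage placement: AV cabling (finishes hour 20); stage build (finishes hour 7); the lighting rig (finishes hour 10). Taking the maximum gives a start of hour 20, and it finishes at 20 + 6 = hour 26.
Sound check waits on signage placement (finishes hour 26), so it starts at hour 26 and finishes at 26 + 8 = hour 34.
For final walkthrough: sound check (finishes hour 34); signage placement (finishes hour 26). Taking the maximum gives a start of hour 34, and it finishes at 34 + 1 = hour 35.
All tasks are finished once the last one completes. Finish times: Stage build at 7, The lighting rig at 10, AV cabling at 20, Signage placement at 26, Sound check at 34, Final walkthrough at 35. The latest is hour 35.

35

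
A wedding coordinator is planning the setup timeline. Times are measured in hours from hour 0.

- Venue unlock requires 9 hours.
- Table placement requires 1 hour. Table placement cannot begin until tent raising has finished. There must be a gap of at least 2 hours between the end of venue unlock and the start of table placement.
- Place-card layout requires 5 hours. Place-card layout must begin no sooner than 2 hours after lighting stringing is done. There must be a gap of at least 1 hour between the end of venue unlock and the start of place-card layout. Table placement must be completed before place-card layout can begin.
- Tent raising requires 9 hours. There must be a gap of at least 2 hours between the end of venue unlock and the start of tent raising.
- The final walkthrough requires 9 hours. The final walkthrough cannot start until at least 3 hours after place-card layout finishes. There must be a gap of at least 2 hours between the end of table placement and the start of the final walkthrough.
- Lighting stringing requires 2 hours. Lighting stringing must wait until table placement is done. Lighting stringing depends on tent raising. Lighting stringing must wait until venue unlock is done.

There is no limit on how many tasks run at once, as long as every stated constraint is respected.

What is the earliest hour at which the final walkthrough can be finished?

42

Venue unlock has no prerequisites, so it starts at hour 0 and finishes at hour 9.
After venue unlock (finishes hour 9, plus 2-hour gap → hour 11), tent raising can start at hour 11 and finishes at hour 20.
Table placement needs all of tent raising (finishes hour 20); venue unlock (finishes hour 9, plus 2-hour gap → hour 11). That puts its earliest start at hour 20; it finishes at 20 + 1 = hour 21.
Lighting stringing needs all of table placement (finishes hour 21); tent raising (finishes hour 20); venue unlock (finishes hour 9). That puts its earliest start at hour 21; it finishes at 21 + 2 = hour 23.
Place-card layout has to wait for lighting stringing (finishes hour 23, plus 2-hour gap → hour 25); venue unlock (finishes hour 9, plus 1-hour gap → hour 10); table placement (finishes hour 21). The latest of these is hour 25, so place-card layout runs hour 25 to 25 + 5 = hour 30.
The final walkthrough has to wait for place-card layout (finishes hour 30, plus 3-hour gap → hour 33); table placement (finishes hour 21, plus 2-hour gap → hour 23). The latest of these is hour 33, so the final walkthrough runs hour 33 to 33 + 9 = hour 42.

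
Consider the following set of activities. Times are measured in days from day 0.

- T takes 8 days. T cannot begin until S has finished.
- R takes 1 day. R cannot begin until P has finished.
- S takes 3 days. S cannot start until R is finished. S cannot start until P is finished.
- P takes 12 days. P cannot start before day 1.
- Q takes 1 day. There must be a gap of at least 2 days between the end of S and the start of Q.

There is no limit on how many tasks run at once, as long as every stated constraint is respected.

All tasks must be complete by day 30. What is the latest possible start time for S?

Q has no dependents, so it just needs to finish by day 30. Starting by 30 − 1 = day 29 achieves that.
T has no dependents, so it just needs to finish by day 30. Starting by 30 − 8 = day 22 achieves that.
S has several dependents: Q (must start by day 29, minus 2-day gap → day 27); T (must start by day 22). The earliest of those limits is day 22, so S must start by 22 − 3 = day 19.

19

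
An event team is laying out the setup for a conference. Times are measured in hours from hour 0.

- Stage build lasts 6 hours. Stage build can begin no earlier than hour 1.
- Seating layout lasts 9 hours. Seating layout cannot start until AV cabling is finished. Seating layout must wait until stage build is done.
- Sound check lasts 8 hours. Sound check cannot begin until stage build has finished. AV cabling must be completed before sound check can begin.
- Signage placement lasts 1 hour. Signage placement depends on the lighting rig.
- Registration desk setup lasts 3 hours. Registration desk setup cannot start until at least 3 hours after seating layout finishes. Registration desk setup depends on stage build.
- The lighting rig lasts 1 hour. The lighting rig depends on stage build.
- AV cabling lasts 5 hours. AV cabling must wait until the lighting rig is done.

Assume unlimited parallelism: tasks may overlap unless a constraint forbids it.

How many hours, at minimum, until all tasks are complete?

28

Stage build waits on its own release at hour 1, so it starts at hour 1 and finishes at 1 + 6 = hour 7.
The lighting rig waits on stage build (finishes hour 7), so it starts at hour 7 and finishes at 7 + 1 = hour 8.
Signage placement cannot begin until the lighting rig (finishes hour 8). It runs from hour 8 to 8 + 1 = hour 9.
AV cabling cannot begin until the lighting rig (finishes hour 8). It runs from hour 8 to 8 + 5 = hour 13.
For sound check: stage build (finishes hour 7); AV cabling (finishes hour 13). Taking the maximum gives a start of hour 13, and it finishes at 13 + 8 = hour 21.
Seating layout cannot start until AV cabling (finishes hour 13); stage build (finishes hour 7). The controlling bound is hour 13, so seating layout finishes at 13 + 9 = hour 22.
For registration desk setup: seating layout (finishes hour 22, plus 3-hour gap → hour 25); stage build (finishes hour 7). Taking the maximum gives a start of hour 25, and it finishes at 25 + 3 = hour 28.
All tasks are finished once the last one completes. Finish times: Stage build at 7, The lighting rig at 8, AV cabling at 13, Seating layout at 22, Registration desk setup at 28, Signage placement at 9, Sound check at 21. The latest is hour 28.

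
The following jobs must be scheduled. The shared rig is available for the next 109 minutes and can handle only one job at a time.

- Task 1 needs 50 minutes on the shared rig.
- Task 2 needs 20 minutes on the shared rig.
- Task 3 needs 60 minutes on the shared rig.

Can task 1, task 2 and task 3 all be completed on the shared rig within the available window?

Running back to back, the jobs need 50 + 20 + 60 = 130 minutes on the shared rig.
Since 130 > 109, they cannot all fit.

No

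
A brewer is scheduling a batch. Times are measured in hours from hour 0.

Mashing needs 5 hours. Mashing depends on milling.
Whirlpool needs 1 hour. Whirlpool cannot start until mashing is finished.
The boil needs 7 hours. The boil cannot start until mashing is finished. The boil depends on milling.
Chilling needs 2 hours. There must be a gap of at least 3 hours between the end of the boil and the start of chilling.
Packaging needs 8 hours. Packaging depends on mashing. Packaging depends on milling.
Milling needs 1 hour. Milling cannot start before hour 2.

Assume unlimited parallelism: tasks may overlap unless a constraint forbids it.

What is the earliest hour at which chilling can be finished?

20

Milling waits on its own release at hour 2, so it starts at hour 2 and finishes at 2 + 1 = hour 3.
Mashing cannot begin until milling (finishes hour 3). It runs from hour 3 to 3 + 5 = hour 8.
The boil needs all of mashing (finishes hour 8); milling (finishes hour 3). That puts its earliest start at hour 8; it finishes at 8 + 7 = hour 15.
After the boil (finishes hour 15, plus 3-hour gap → hour 18), chilling can start at hour 18 and finishes at hour 20.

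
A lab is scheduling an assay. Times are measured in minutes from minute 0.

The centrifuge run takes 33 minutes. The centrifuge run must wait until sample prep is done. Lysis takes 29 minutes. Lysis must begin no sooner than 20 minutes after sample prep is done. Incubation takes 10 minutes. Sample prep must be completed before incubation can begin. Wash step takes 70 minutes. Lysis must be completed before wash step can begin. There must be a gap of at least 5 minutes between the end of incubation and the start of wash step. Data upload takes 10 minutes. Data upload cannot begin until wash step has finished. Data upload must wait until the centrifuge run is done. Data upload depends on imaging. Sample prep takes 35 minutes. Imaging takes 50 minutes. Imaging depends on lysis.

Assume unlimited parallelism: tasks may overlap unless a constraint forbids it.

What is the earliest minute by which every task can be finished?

164

Sample prep can start immediately at minute 0; it finishes at minute 35.
After sample prep (finishes minute 35), the centrifuge run can start at minute 35 and finishes at minute 68.
After sample prep (finishes minute 35), incubation can start at minute 35 and finishes at minute 45.
Lysis cannot begin until sample prep (finishes minute 35, plus 20-minute gap → minute 55). It runs from minute 55 to 55 + 29 = minute 84.
Imaging waits on lysis (finishes minute 84), so it starts at minute 84 and finishes at 84 + 50 = minute 134.
Wash step has to wait for lysis (finishes minute 84); incubation (finishes minute 45, plus 5-minute gap → minute 50). The latest of these is minute 84, so wash step runs minute 84 to 84 + 70 = minute 154.
Data upload cannot start until wash step (finishes minute 154); the centrifuge run (finishes minute 68); imaging (finishes minute 134). The controlling bound is minute 154, so data upload finishes at 154 + 10 = minute 164.
All tasks are finished once the last one completes. Finish times: Sample prep at 35, Lysis at 84, Incubation at 45, The centrifuge run at 68, Wash step at 154, Imaging at 134, Data upload at 164. The latest is minute 164.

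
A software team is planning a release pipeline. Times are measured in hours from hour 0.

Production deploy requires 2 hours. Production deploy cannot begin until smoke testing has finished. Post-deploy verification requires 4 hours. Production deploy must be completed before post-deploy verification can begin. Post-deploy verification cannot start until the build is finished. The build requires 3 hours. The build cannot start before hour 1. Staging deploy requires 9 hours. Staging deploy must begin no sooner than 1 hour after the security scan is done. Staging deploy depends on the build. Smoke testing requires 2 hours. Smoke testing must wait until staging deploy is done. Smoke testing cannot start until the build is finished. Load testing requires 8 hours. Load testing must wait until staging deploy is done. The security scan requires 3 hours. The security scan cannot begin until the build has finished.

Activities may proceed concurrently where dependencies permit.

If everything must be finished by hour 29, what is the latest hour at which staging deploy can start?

Post-deploy verification has no dependents, so it just needs to finish by hour 29. Starting by 29 − 4 = hour 25 achieves that.
Production deploy feeds into post-deploy verification (must start by hour 25); so production deploy must finish by hour 25 and therefore start by hour 23.
Since production deploy (must start by hour 23) depends on it, smoke testing must finish by hour 23. Backing off its 2-hour duration gives a latest start of hour 21.
To finish by hour 29, load testing (duration 8) must start no later than hour 21.
Staging deploy must finish in time for smoke testing (must start by hour 21); load testing (must start by hour 21). The tightest is hour 21, so staging deploy must start by 21 − 9 = hour 12.

12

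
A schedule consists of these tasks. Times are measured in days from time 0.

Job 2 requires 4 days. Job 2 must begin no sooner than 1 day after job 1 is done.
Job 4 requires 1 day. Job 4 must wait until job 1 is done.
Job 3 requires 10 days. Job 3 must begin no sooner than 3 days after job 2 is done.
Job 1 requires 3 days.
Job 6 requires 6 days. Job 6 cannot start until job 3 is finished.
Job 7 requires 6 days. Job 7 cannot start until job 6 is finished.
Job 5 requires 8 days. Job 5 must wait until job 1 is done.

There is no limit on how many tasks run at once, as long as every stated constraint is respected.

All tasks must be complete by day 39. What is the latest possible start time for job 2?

Job 7 must finish by day 39; it takes 6 days, so it must start by 39 − 6 = day 33.
Job 6 must finish before job 7 (must start by day 33). With a 6-day duration, job 6 must start by 33 − 6 = day 27.
Since job 6 (must start by day 27) depends on it, job 3 must finish by day 27. Backing off its 10-day duration gives a latest start of day 17.
Job 2 has to be done before job 3 (must start by day 17, minus 3-day gap → day 14). That means finishing by day 14, i.e. starting by 14 − 4 = day 10.

10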